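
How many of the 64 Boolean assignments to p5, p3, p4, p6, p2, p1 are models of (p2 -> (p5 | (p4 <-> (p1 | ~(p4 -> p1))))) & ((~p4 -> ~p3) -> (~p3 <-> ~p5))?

36

Initial set: {T ((p2 -> (p5 | (p4 <-> (p1 | ~(p4 -> p1))))) & ((~p4 -> ~p3) -> (~p3 <-> ~p5)))}.
T ((p2 -> (p5 | (p4 <-> (p1 | ~(p4 -> p1))))) & ((~p4 -> ~p3) -> (~p3 <-> ~p5))): α-rule — add T (p2 -> (p5 | (p4 <-> (p1 | ~(p4 -> p1))))), T ((~p4 -> ~p3) -> (~p3 <-> ~p5)).
T (p2 -> (p5 | (p4 <-> (p1 | ~(p4 -> p1))))): β-rule — branch into F p2  //  T (p5 | (p4 <-> (p1 | ~(p4 -> p1)))).
  branch 1 (add F p2):
    T ((~p4 -> ~p3) -> (~p3 <-> ~p5)): β-rule — branch into F (~p4 -> ~p3)  //  T (~p3 <-> ~p5).
      branch 1.1 (add F (~p4 -> ~p3)):
        F (~p4 -> ~p3): α-rule — add T ~p4, F ~p3.
        ○ open, literals {p2=F, p3=T, p4=F}.
      branch 1.2 (add T (~p3 <-> ~p5)):
        T (~p3 <-> ~p5): β-rule — branch into T ~p3, T ~p5  //  F ~p3, F ~p5.
          branch 1.2.1 (add T ~p3, T ~p5):
            ○ open, literals {p2=F, p3=F, p5=F}.
          branch 1.2.2 (add F ~p3, F ~p5):
            ○ open, literals {p2=F, p3=T, p5=T}.
  branch 2 (add T (p5 | (p4 <-> (p1 | ~(p4 -> p1))))):
    T ((~p4 -> ~p3) -> (~p3 <-> ~p5)): β-rule — branch into F (~p4 -> ~p3)  //  T (~p3 <-> ~p5).
      branch 2.1 (add F (~p4 -> ~p3)):
        F (~p4 -> ~p3): α-rule — add T ~p4, F ~p3.
        T (p5 | (p4 <-> (p1 | ~(p4 -> p1)))): β-rule — branch into T p5  //  T (p4 <-> (p1 | ~(p4 -> p1))).
          branch 2.1.1 (add T p5):
            ○ open, literals {p3=T, p4=F, p5=T}.
          branch 2.1.2 (add T (p4 <-> (p1 | ~(p4 -> p1)))):
            T (p4 <-> (p1 | ~(p4 -> p1))): β-rule — branch into T p4, T (p1 | ~(p4 -> p1))  //  F p4, F (p1 | ~(p4 -> p1)).
              branch 2.1.2.1 (add T p4, T (p1 | ~(p4 -> p1))):
                × closes — contains both p4 and ~p4.
              branch 2.1.2.2 (add F p4, F (p1 | ~(p4 -> p1))):
                F (p1 | ~(p4 -> p1)): α-rule — add F p1, F ~(p4 -> p1).
                F ~(p4 -> p1): β-rule — branch into F p4  //  T p1.
                  branch 2.1.2.2.1 (add F p4):
                    ○ open, literals {p1=F, p3=T, p4=F}.
                  branch 2.1.2.2.2 (add T p1):
                    × closes — contains both p1 and ~p1.
      branch 2.2 (add T (~p3 <-> ~p5)):
        T (p5 | (p4 <-> (p1 | ~(p4 -> p1)))): β-rule — branch into T p5  //  T (p4 <-> (p1 | ~(p4 -> p1))).
          branch 2.2.1 (add T p5):
            T (~p3 <-> ~p5): β-rule — branch into T ~p3, T ~p5  //  F ~p3, F ~p5.
              branch 2.2.1.1 (add T ~p3, T ~p5):
                × closes — contains both p5 and ~p5.
              branch 2.2.1.2 (add F ~p3, F ~p5):
                ○ open, literals {p3=T, p5=T}.
          branch 2.2.2 (add T (p4 <-> (p1 | ~(p4 -> p1)))):
            T (~p3 <-> ~p5): β-rule — branch into T ~p3, T ~p5  //  F ~p3, F ~p5.
              branch 2.2.2.1 (add T ~p3, T ~p5):
                T (p4 <-> (p1 | ~(p4 -> p1))): β-rule — branch into T p4, T (p1 | ~(p4 -> p1))  //  F p4, F (p1 | ~(p4 -> p1)).
                  branch 2.2.2.1.1 (add T p4, T (p1 | ~(p4 -> p1))):
                    T (p1 | ~(p4 -> p1)): β-rule — branch into T p1  //  T ~(p4 -> p1).
                      branch 2.2.2.1.1.1 (add T p1):
                        ○ open, literals {p1=T, p3=F, p4=T, p5=F}.
                      branch 2.2.2.1.1.2 (add T ~(p4 -> p1)):
                        T ~(p4 -> p1): α-rule — add T p4, F p1.
                        ○ open, literals {p1=F, p3=F, p4=T, p5=F}.
                  branch 2.2.2.1.2 (add F p4, F (p1 | ~(p4 -> p1))):
                    F (p1 | ~(p4 -> p1)): α-rule — add F p1, F ~(p4 -> p1).
                    F ~(p4 -> p1): β-rule — branch into F p4  //  T p1.
                      branch 2.2.2.1.2.1 (add F p4):
                        ○ open, literals {p1=F, p3=F, p4=F, p5=F}.
                      branch 2.2.2.1.2.2 (add T p1):
                        × closes — contains both p1 and ~p1.
              branch 2.2.2.2 (add F ~p3, F ~p5):
                T (p4 <-> (p1 | ~(p4 -> p1))): β-rule — branch into T p4, T (p1 | ~(p4 -> p1))  //  F p4, F (p1 | ~(p4 -> p1)).
                  branch 2.2.2.2.1 (add T p4, T (p1 | ~(p4 -> p1))):
                    T (p1 | ~(p4 -> p1)): β-rule — branch into T p1  //  T ~(p4 -> p1).
                      branch 2.2.2.2.1.1 (add T p1):
                        ○ open, literals {p1=T, p3=T, p4=T, p5=T}.
                      branch 2.2.2.2.1.2 (add T ~(p4 -> p1)):
                        T ~(p4 -> p1): α-rule — add T p4, F p1.
                        ○ open, literals {p1=F, p3=T, p4=T, p5=T}.
                  branch 2.2.2.2.2 (add F p4, F (p1 | ~(p4 -> p1))):
                    F (p1 | ~(p4 -> p1)): α-rule — add F p1, F ~(p4 -> p1).
                    F ~(p4 -> p1): β-rule — branch into F p4  //  T p1.
                      branch 2.2.2.2.2.1 (add F p4):
                        ○ open, literals {p1=F, p3=T, p4=F, p5=T}.
                      branch 2.2.2.2.2.2 (add T p1):
                        × closes — contains both p1 and ~p1.
5 branches closed, 12 open.
Each open branch fixes some atoms; the unmentioned ones are free. Counting distinct full assignments: branch {p2=F, p3=T, p4=F} (p5, p6, p1) contributes 8 new; branch {p2=F, p3=F, p5=F} (p4, p6, p1) contributes 8 new; branch {p2=F, p3=T, p5=T} (p4, p6, p1) contributes 4 new; branch {p3=T, p4=F, p5=T} (p6, p2, p1) contributes 4 new; branch {p1=F, p3=T, p4=F} (p5, p6, p2) contributes 2 new; branch {p3=T, p5=T} (p4, p6, p2, p1) contributes 4 new; branch {p1=T, p3=F, p4=T, p5=F} (p6, p2) contributes 2 new; branch {p1=F, p3=F, p4=T, p5=F} (p6, p2) contributes 2 new; branch {p1=F, p3=F, p4=F, p5=F} (p6, p2) contributes 2 new; branch {p1=T, p3=T, p4=T, p5=T} (p6, p2) contributes 0 new; branch {p1=F, p3=T, p4=T, p5=T} (p6, p2) contributes 0 new; branch {p1=F, p3=T, p4=F, p5=T} (p6, p2) contributes 0 new. Total: 36.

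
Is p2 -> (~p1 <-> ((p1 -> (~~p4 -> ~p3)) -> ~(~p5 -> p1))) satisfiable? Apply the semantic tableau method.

Satisfiable

Initial set: {(p2 -> (~p1 <-> ((p1 -> (~~p4 -> ~p3)) -> ~(~p5 -> p1))))}.
(p2 -> (~p1 <-> ((p1 -> (~~p4 -> ~p3)) -> ~(~p5 -> p1)))): β-rule — branch into ~p2  //  (~p1 <-> ((p1 -> (~~p4 -> ~p3)) -> ~(~p5 -> p1))).
  branch 1 (add ~p2):
    ○ open, literals {p2=F}.
  branch 2 (add (~p1 <-> ((p1 -> (~~p4 -> ~p3)) -> ~(~p5 -> p1)))):
    (~p1 <-> ((p1 -> (~~p4 -> ~p3)) -> ~(~p5 -> p1))): β-rule — branch into ~p1, ((p1 -> (~~p4 -> ~p3)) -> ~(~p5 -> p1))  //  ~~p1, ~((p1 -> (~~p4 -> ~p3)) -> ~(~p5 -> p1)).
      branch 2.1 (add ~p1, ((p1 -> (~~p4 -> ~p3)) -> ~(~p5 -> p1))):
        ((p1 -> (~~p4 -> ~p3)) -> ~(~p5 -> p1)): β-rule — branch into ~(p1 -> (~~p4 -> ~p3))  //  ~(~p5 -> p1).
          branch 2.1.1 (add ~(p1 -> (~~p4 -> ~p3))):
            ~(p1 -> (~~p4 -> ~p3)): α-rule — add p1, ~(~~p4 -> ~p3).
            × closes — contains both p1 and ~p1.
          branch 2.1.2 (add ~(~p5 -> p1)):
            ~(~p5 -> p1): α-rule — add ~p5, ~p1.
            ○ open, literals {p1=F, p5=F}.
      branch 2.2 (add ~~p1, ~((p1 -> (~~p4 -> ~p3)) -> ~(~p5 -> p1))):
        ~((p1 -> (~~p4 -> ~p3)) -> ~(~p5 -> p1)): α-rule — add (p1 -> (~~p4 -> ~p3)), ~~(~p5 -> p1).
        (p1 -> (~~p4 -> ~p3)): β-rule — branch into ~p1  //  (~~p4 -> ~p3).
          branch 2.2.1 (add ~p1):
            × closes — contains both p1 and ~p1.
          branch 2.2.2 (add (~~p4 -> ~p3)):
            ~~(~p5 -> p1): β-rule — branch into ~~p5  //  p1.
              branch 2.2.2.1 (add ~~p5):
                (~~p4 -> ~p3): β-rule — branch into ~~~p4  //  ~p3.
                  branch 2.2.2.1.1 (add ~~~p4):
                    ~~~p4: drop double negation, giving ~p4.
                    ○ open, literals {p1=T, p4=F, p5=T}.
                  branch 2.2.2.1.2 (add ~p3):
                    ○ open, literals {p1=T, p3=F, p5=T}.
              branch 2.2.2.2 (add p1):
                (~~p4 -> ~p3): β-rule — branch into ~~~p4  //  ~p3.
                  branch 2.2.2.2.1 (add ~~~p4):
                    ~~~p4: drop double negation, giving ~p4.
                    ○ open, literals {p1=T, p4=F}.
                  branch 2.2.2.2.2 (add ~p3):
                    ○ open, literals {p1=T, p3=F}.
2 branches closed, 6 open.
An open branch gives a satisfying assignment: p2=F.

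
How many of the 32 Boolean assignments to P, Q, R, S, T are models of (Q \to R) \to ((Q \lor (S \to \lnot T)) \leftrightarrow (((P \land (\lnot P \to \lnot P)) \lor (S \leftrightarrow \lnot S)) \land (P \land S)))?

14

Initial set: {((Q \to R) \to ((Q \lor (S \to \lnot T)) \leftrightarrow (((P \land (\lnot P \to \lnot P)) \lor (S \leftrightarrow \lnot S)) \land (P \land S))))}.
((Q \to R) \to ((Q \lor (S \to \lnot T)) \leftrightarrow (((P \land (\lnot P \to \lnot P)) \lor (S \leftrightarrow \lnot S)) \land (P \land S)))): β-rule — branch into \lnot (Q \to R)  //  ((Q \lor (S \to \lnot T)) \leftrightarrow (((P \land (\lnot P \to \lnot P)) \lor (S \leftrightarrow \lnot S)) \land (P \land S))).
  branch 1 (add \lnot (Q \to R)):
    \lnot (Q \to R): α-rule — add Q, \lnot R.
    ○ open, literals {Q=true, R=false}.
  branch 2 (add ((Q \lor (S \to \lnot T)) \leftrightarrow (((P \land (\lnot P \to \lnot P)) \lor (S \leftrightarrow \lnot S)) \land (P \land S)))):
    ((Q \lor (S \to \lnot T)) \leftrightarrow (((P \land (\lnot P \to \lnot P)) \lor (S \leftrightarrow \lnot S)) \land (P \land S))): β-rule — branch into (Q \lor (S \to \lnot T)), (((P \land (\lnot P \to \lnot P)) \lor (S \leftrightarrow \lnot S)) \land (P \land S))  //  \lnot (Q \lor (S \to \lnot T)), \lnot (((P \land (\lnot P \to \lnot P)) \lor (S \leftrightarrow \lnot S)) \land (P \land S)).
      branch 2.1 (add (Q \lor (S \to \lnot T)), (((P \land (\lnot P \to \lnot P)) \lor (S \leftrightarrow \lnot S)) \land (P \land S))):
        (((P \land (\lnot P \to \lnot P)) \lor (S \leftrightarrow \lnot S)) \land (P \land S)): α-rule — add ((P \land (\lnot P \to \lnot P)) \lor (S \leftrightarrow \lnot S)), (P \land S).
        (P \land S): α-rule — add P, S.
        (Q \lor (S \to \lnot T)): β-rule — branch into Q  //  (S \to \lnot T).
          branch 2.1.1 (add Q):
            ((P \land (\lnot P \to \lnot P)) \lor (S \leftrightarrow \lnot S)): β-rule — branch into (P \land (\lnot P \to \lnot P))  //  (S \leftrightarrow \lnot S).
              branch 2.1.1.1 (add (P \land (\lnot P \to \lnot P))):
                (P \land (\lnot P \to \lnot P)): α-rule — add P, (\lnot P \to \lnot P).
                (\lnot P \to \lnot P): β-rule — branch into \lnot \lnot P  //  \lnot P.
                  branch 2.1.1.1.1 (add \lnot \lnot P):
                    ○ open, literals {P=true, Q=true, S=true}.
                  branch 2.1.1.1.2 (add \lnot P):
                    × closes — contains both P and \lnot P.
              branch 2.1.1.2 (add (S \leftrightarrow \lnot S)):
                (S \leftrightarrow \lnot S): β-rule — branch into S, \lnot S  //  \lnot S, \lnot \lnot S.
                  branch 2.1.1.2.1 (add S, \lnot S):
                    × closes — contains both S and \lnot S.
                  branch 2.1.1.2.2 (add \lnot S, \lnot \lnot S):
                    × closes — contains both S and \lnot S.
          branch 2.1.2 (add (S \to \lnot T)):
            ((P \land (\lnot P \to \lnot P)) \lor (S \leftrightarrow \lnot S)): β-rule — branch into (P \land (\lnot P \to \lnot P))  //  (S \leftrightarrow \lnot S).
              branch 2.1.2.1 (add (P \land (\lnot P \to \lnot P))):
                (P \land (\lnot P \to \lnot P)): α-rule — add P, (\lnot P \to \lnot P).
                (S \to \lnot T): β-rule — branch into \lnot S  //  \lnot T.
                  branch 2.1.2.1.1 (add \lnot S):
                    × closes — contains both S and \lnot S.
                  branch 2.1.2.1.2 (add \lnot T):
                    (\lnot P \to \lnot P): β-rule — branch into \lnot \lnot P  //  \lnot P.
                      branch 2.1.2.1.2.1 (add \lnot \lnot P):
                        ○ open, literals {P=true, S=true, T=false}.
                      branch 2.1.2.1.2.2 (add \lnot P):
                        × closes — contains both P and \lnot P.
              branch 2.1.2.2 (add (S \leftrightarrow \lnot S)):
                (S \to \lnot T): β-rule — branch into \lnot S  //  \lnot T.
                  branch 2.1.2.2.1 (add \lnot S):
                    × closes — contains both S and \lnot S.
                  branch 2.1.2.2.2 (add \lnot T):
                    (S \leftrightarrow \lnot S): β-rule — branch into S, \lnot S  //  \lnot S, \lnot \lnot S.
                      branch 2.1.2.2.2.1 (add S, \lnot S):
                        × closes — contains both S and \lnot S.
                      branch 2.1.2.2.2.2 (add \lnot S, \lnot \lnot S):
                        × closes — contains both S and \lnot S.
      branch 2.2 (add \lnot (Q \lor (S \to \lnot T)), \lnot (((P \land (\lnot P \to \lnot P)) \lor (S \leftrightarrow \lnot S)) \land (P \land S))):
        \lnot (Q \lor (S \to \lnot T)): α-rule — add \lnot Q, \lnot (S \to \lnot T).
        \lnot (S \to \lnot T): α-rule — add S, \lnot \lnot T.
        \lnot (((P \land (\lnot P \to \lnot P)) \lor (S \leftrightarrow \lnot S)) \land (P \land S)): β-rule — branch into \lnot ((P \land (\lnot P \to \lnot P)) \lor (S \leftrightarrow \lnot S))  //  \lnot (P \land S).
          branch 2.2.1 (add \lnot ((P \land (\lnot P \to \lnot P)) \lor (S \leftrightarrow \lnot S))):
            \lnot ((P \land (\lnot P \to \lnot P)) \lor (S \leftrightarrow \lnot S)): α-rule — add \lnot (P \land (\lnot P \to \lnot P)), \lnot (S \leftrightarrow \lnot S).
            \lnot (P \land (\lnot P \to \lnot P)): β-rule — branch into \lnot P  //  \lnot (\lnot P \to \lnot P).
              branch 2.2.1.1 (add \lnot P):
                \lnot (S \leftrightarrow \lnot S): β-rule — branch into S, \lnot \lnot S  //  \lnot S, \lnot S.
                  branch 2.2.1.1.1 (add S, \lnot \lnot S):
                    ○ open, literals {P=false, Q=false, S=true, T=true}.
                  branch 2.2.1.1.2 (add \lnot S, \lnot S):
                    × closes — contains both S and \lnot S.
              branch 2.2.1.2 (add \lnot (\lnot P \to \lnot P)):
                \lnot (\lnot P \to \lnot P): α-rule — add \lnot P, \lnot \lnot P.
                × closes — contains both P and \lnot P.
          branch 2.2.2 (add \lnot (P \land S)):
            \lnot (P \land S): β-rule — branch into \lnot P  //  \lnot S.
              branch 2.2.2.1 (add \lnot P):
                ○ open, literals {P=false, Q=false, S=true, T=true}.
              branch 2.2.2.2 (add \lnot S):
                × closes — contains both S and \lnot S.
11 branches closed, 5 open.
Each open branch fixes some atoms; the unmentioned ones are free. Counting distinct full assignments: branch {Q=true, R=false} (P, S, T) contributes 8 new; branch {P=true, Q=true, S=true} (R, T) contributes 2 new; branch {P=true, S=true, T=false} (Q, R) contributes 2 new; branch {P=false, Q=false, S=true, T=true} (R) contributes 2 new; branch {P=false, Q=false, S=true, T=true} (R) contributes 0 new. Total: 14.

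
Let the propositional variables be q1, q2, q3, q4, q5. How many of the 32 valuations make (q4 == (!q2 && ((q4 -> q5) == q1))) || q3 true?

Initial set: {((q4 == (!q2 && ((q4 -> q5) == q1))) || q3)}.
((q4 == (!q2 && ((q4 -> q5) == q1))) || q3): β-rule — branch into (q4 == (!q2 && ((q4 -> q5) == q1)))  //  q3.
  branch 1 (add (q4 == (!q2 && ((q4 -> q5) == q1)))):
    (q4 == (!q2 && ((q4 -> q5) == q1))): β-rule — branch into q4, (!q2 && ((q4 -> q5) == q1))  //  !q4, !(!q2 && ((q4 -> q5) == q1)).
      branch 1.1 (add q4, (!q2 && ((q4 -> q5) == q1))):
        (!q2 && ((q4 -> q5) == q1)): α-rule — add !q2, ((q4 -> q5) == q1).
        ((q4 -> q5) == q1): β-rule — branch into (q4 -> q5), q1  //  !(q4 -> q5), !q1.
          branch 1.1.1 (add (q4 -> q5), q1):
            (q4 -> q5): β-rule — branch into !q4  //  q5.
              branch 1.1.1.1 (add !q4):
                × closes — contains both q4 and !q4.
              branch 1.1.1.2 (add q5):
                ○ open, literals {q1=true, q2=false, q4=true, q5=true}.
          branch 1.1.2 (add !(q4 -> q5), !q1):
            !(q4 -> q5): α-rule — add q4, !q5.
            ○ open, literals {q1=false, q2=false, q4=true, q5=false}.
      branch 1.2 (add !q4, !(!q2 && ((q4 -> q5) == q1))):
        !(!q2 && ((q4 -> q5) == q1)): β-rule — branch into !!q2  //  !((q4 -> q5) == q1).
          branch 1.2.1 (add !!q2):
            ○ open, literals {q2=true, q4=false}.
          branch 1.2.2 (add !((q4 -> q5) == q1)):
            !((q4 -> q5) == q1): β-rule — branch into (q4 -> q5), !q1  //  !(q4 -> q5), q1.
              branch 1.2.2.1 (add (q4 -> q5), !q1):
                (q4 -> q5): β-rule — branch into !q4  //  q5.
                  branch 1.2.2.1.1 (add !q4):
                    ○ open, literals {q1=false, q4=false}.
                  branch 1.2.2.1.2 (add q5):
                    ○ open, literals {q1=false, q4=false, q5=true}.
              branch 1.2.2.2 (add !(q4 -> q5), q1):
                !(q4 -> q5): α-rule — add q4, !q5.
                × closes — contains both q4 and !q4.
  branch 2 (add q3):
    ○ open, literals {q3=true}.
2 branches closed, 6 open.
Each open branch fixes some atoms; the unmentioned ones are free. Counting distinct full assignments: branch {q1=true, q2=false, q4=true, q5=true} (q3) contributes 2 new; branch {q1=false, q2=false, q4=true, q5=false} (q3) contributes 2 new; branch {q2=true, q4=false} (q1, q3, q5) contributes 8 new; branch {q1=false, q4=false} (q2, q3, q5) contributes 4 new; branch {q1=false, q4=false, q5=true} (q2, q3) contributes 0 new; branch {q3=true} (q1, q2, q4, q5) contributes 8 new. Total: 24.

24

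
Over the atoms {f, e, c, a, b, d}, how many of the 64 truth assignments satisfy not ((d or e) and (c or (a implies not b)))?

Initial set: {not ((d or e) and (c or (a implies not b)))}.
not ((d or e) and (c or (a implies not b))): β-rule — branch into not (d or e)  //  not (c or (a implies not b)).
  branch 1 (add not (d or e)):
    not (d or e): α-rule — add not d, not e.
    ○ open, literals {d=0, e=0}.
  branch 2 (add not (c or (a implies not b))):
    not (c or (a implies not b)): α-rule — add not c, not (a implies not b).
    not (a implies not b): α-rule — add a, not not b.
    ○ open, literals {a=1, b=1, c=0}.
0 branches closed, 2 open.
Each open branch fixes some atoms; the unmentioned ones are free. Counting distinct full assignments: branch {d=0, e=0} (f, c, a, b) contributes 16 new; branch {a=1, b=1, c=0} (f, e, d) contributes 6 new. Total: 22.

22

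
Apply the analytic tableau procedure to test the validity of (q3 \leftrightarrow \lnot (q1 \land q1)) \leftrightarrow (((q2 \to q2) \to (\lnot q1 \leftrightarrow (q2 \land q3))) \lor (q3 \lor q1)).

Assume the negation and expand:
Initial set: {\lnot ((q3 \leftrightarrow \lnot (q1 \land q1)) \leftrightarrow (((q2 \to q2) \to (\lnot q1 \leftrightarrow (q2 \land q3))) \lor (q3 \lor q1)))}.
\lnot ((q3 \leftrightarrow \lnot (q1 \land q1)) \leftrightarrow (((q2 \to q2) \to (\lnot q1 \leftrightarrow (q2 \land q3))) \lor (q3 \lor q1))): β-rule — branch into (q3 \leftrightarrow \lnot (q1 \land q1)), \lnot (((q2 \to q2) \to (\lnot q1 \leftrightarrow (q2 \land q3))) \lor (q3 \lor q1))  //  \lnot (q3 \leftrightarrow \lnot (q1 \land q1)), (((q2 \to q2) \to (\lnot q1 \leftrightarrow (q2 \land q3))) \lor (q3 \lor q1)).
  branch 1 (add (q3 \leftrightarrow \lnot (q1 \land q1)), \lnot (((q2 \to q2) \to (\lnot q1 \leftrightarrow (q2 \land q3))) \lor (q3 \lor q1))):
    \lnot (((q2 \to q2) \to (\lnot q1 \leftrightarrow (q2 \land q3))) \lor (q3 \lor q1)): α-rule — add \lnot ((q2 \to q2) \to (\lnot q1 \leftrightarrow (q2 \land q3))), \lnot (q3 \lor q1).
    \lnot ((q2 \to q2) \to (\lnot q1 \leftrightarrow (q2 \land q3))): α-rule — add (q2 \to q2), \lnot (\lnot q1 \leftrightarrow (q2 \land q3)).
    \lnot (q3 \lor q1): α-rule — add \lnot q3, \lnot q1.
    (q3 \leftrightarrow \lnot (q1 \land q1)): β-rule — branch into q3, \lnot (q1 \land q1)  //  \lnot q3, \lnot \lnot (q1 \land q1).
      branch 1.1 (add q3, \lnot (q1 \land q1)):
        × closes — contains both q3 and \lnot q3.
      branch 1.2 (add \lnot q3, \lnot \lnot (q1 \land q1)):
        \lnot \lnot (q1 \land q1): α-rule — add q1, q1.
        × closes — contains both q1 and \lnot q1.
  branch 2 (add \lnot (q3 \leftrightarrow \lnot (q1 \land q1)), (((q2 \to q2) \to (\lnot q1 \leftrightarrow (q2 \land q3))) \lor (q3 \lor q1))):
    \lnot (q3 \leftrightarrow \lnot (q1 \land q1)): β-rule — branch into q3, \lnot \lnot (q1 \land q1)  //  \lnot q3, \lnot (q1 \land q1).
      branch 2.1 (add q3, \lnot \lnot (q1 \land q1)):
        \lnot \lnot (q1 \land q1): α-rule — add q1, q1.
        (((q2 \to q2) \to (\lnot q1 \leftrightarrow (q2 \land q3))) \lor (q3 \lor q1)): β-rule — branch into ((q2 \to q2) \to (\lnot q1 \leftrightarrow (q2 \land q3)))  //  (q3 \lor q1).
          branch 2.1.1 (add ((q2 \to q2) \to (\lnot q1 \leftrightarrow (q2 \land q3)))):
            ((q2 \to q2) \to (\lnot q1 \leftrightarrow (q2 \land q3))): β-rule — branch into \lnot (q2 \to q2)  //  (\lnot q1 \leftrightarrow (q2 \land q3)).
              branch 2.1.1.1 (add \lnot (q2 \to q2)):
                \lnot (q2 \to q2): α-rule — add q2, \lnot q2.
                × closes — contains both q2 and \lnot q2.
              branch 2.1.1.2 (add (\lnot q1 \leftrightarrow (q2 \land q3))):
                (\lnot q1 \leftrightarrow (q2 \land q3)): β-rule — branch into \lnot q1, (q2 \land q3)  //  \lnot \lnot q1, \lnot (q2 \land q3).
                  branch 2.1.1.2.1 (add \lnot q1, (q2 \land q3)):
                    × closes — contains both q1 and \lnot q1.
                  branch 2.1.1.2.2 (add \lnot \lnot q1, \lnot (q2 \land q3)):
                    \lnot (q2 \land q3): β-rule — branch into \lnot q2  //  \lnot q3.
                      branch 2.1.1.2.2.1 (add \lnot q2):
                        ○ open, literals {q1=T, q2=F, q3=T}.
                      branch 2.1.1.2.2.2 (add \lnot q3):
                        × closes — contains both q3 and \lnot q3.
          branch 2.1.2 (add (q3 \lor q1)):
            (q3 \lor q1): β-rule — branch into q3  //  q1.
              branch 2.1.2.1 (add q3):
                ○ open, literals {q1=T, q3=T}.
              branch 2.1.2.2 (add q1):
                ○ open, literals {q1=T, q3=T}.
      branch 2.2 (add \lnot q3, \lnot (q1 \land q1)):
        (((q2 \to q2) \to (\lnot q1 \leftrightarrow (q2 \land q3))) \lor (q3 \lor q1)): β-rule — branch into ((q2 \to q2) \to (\lnot q1 \leftrightarrow (q2 \land q3)))  //  (q3 \lor q1).
          branch 2.2.1 (add ((q2 \to q2) \to (\lnot q1 \leftrightarrow (q2 \land q3)))):
            \lnot (q1 \land q1): β-rule — branch into \lnot q1  //  \lnot q1.
              branch 2.2.1.1 (add \lnot q1):
                ((q2 \to q2) \to (\lnot q1 \leftrightarrow (q2 \land q3))): β-rule — branch into \lnot (q2 \to q2)  //  (\lnot q1 \leftrightarrow (q2 \land q3)).
                  branch 2.2.1.1.1 (add \lnot (q2 \to q2)):
                    \lnot (q2 \to q2): α-rule — add q2, \lnot q2.
                    × closes — contains both q2 and \lnot q2.
                  branch 2.2.1.1.2 (add (\lnot q1 \leftrightarrow (q2 \land q3))):
                    (\lnot q1 \leftrightarrow (q2 \land q3)): β-rule — branch into \lnot q1, (q2 \land q3)  //  \lnot \lnot q1, \lnot (q2 \land q3).
                      branch 2.2.1.1.2.1 (add \lnot q1, (q2 \land q3)):
                        (q2 \land q3): α-rule — add q2, q3.
                        × closes — contains both q3 and \lnot q3.
                      branch 2.2.1.1.2.2 (add \lnot \lnot q1, \lnot (q2 \land q3)):
                        × closes — contains both q1 and \lnot q1.
              branch 2.2.1.2 (add \lnot q1):
                ((q2 \to q2) \to (\lnot q1 \leftrightarrow (q2 \land q3))): β-rule — branch into \lnot (q2 \to q2)  //  (\lnot q1 \leftrightarrow (q2 \land q3)).
                  branch 2.2.1.2.1 (add \lnot (q2 \to q2)):
                    \lnot (q2 \to q2): α-rule — add q2, \lnot q2.
                    × closes — contains both q2 and \lnot q2.
                  branch 2.2.1.2.2 (add (\lnot q1 \leftrightarrow (q2 \land q3))):
                    (\lnot q1 \leftrightarrow (q2 \land q3)): β-rule — branch into \lnot q1, (q2 \land q3)  //  \lnot \lnot q1, \lnot (q2 \land q3).
                      branch 2.2.1.2.2.1 (add \lnot q1, (q2 \land q3)):
                        (q2 \land q3): α-rule — add q2, q3.
                        × closes — contains both q3 and \lnot q3.
                      branch 2.2.1.2.2.2 (add \lnot \lnot q1, \lnot (q2 \land q3)):
                        × closes — contains both q1 and \lnot q1.
          branch 2.2.2 (add (q3 \lor q1)):
            \lnot (q1 \land q1): β-rule — branch into \lnot q1  //  \lnot q1.
              branch 2.2.2.1 (add \lnot q1):
                (q3 \lor q1): β-rule — branch into q3  //  q1.
                  branch 2.2.2.1.1 (add q3):
                    × closes — contains both q3 and \lnot q3.
                  branch 2.2.2.1.2 (add q1):
                    × closes — contains both q1 and \lnot q1.
              branch 2.2.2.2 (add \lnot q1):
                (q3 \lor q1): β-rule — branch into q3  //  q1.
                  branch 2.2.2.2.1 (add q3):
                    × closes — contains both q3 and \lnot q3.
                  branch 2.2.2.2.2 (add q1):
                    × closes — contains both q1 and \lnot q1.
15 branches closed, 3 open.
An open branch gives a countermodel: q1=T, q2=F, q3=T (unmentioned atoms arbitrary); under it the original formula is false.

Not valid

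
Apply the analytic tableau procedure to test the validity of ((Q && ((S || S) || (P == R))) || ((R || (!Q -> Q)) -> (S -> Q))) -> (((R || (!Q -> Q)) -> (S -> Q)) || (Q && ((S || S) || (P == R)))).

Assume the negation and expand:
Initial set: {F (((Q && ((S || S) || (P == R))) || ((R || (!Q -> Q)) -> (S -> Q))) -> (((R || (!Q -> Q)) -> (S -> Q)) || (Q && ((S || S) || (P == R)))))}.
F (((Q && ((S || S) || (P == R))) || ((R || (!Q -> Q)) -> (S -> Q))) -> (((R || (!Q -> Q)) -> (S -> Q)) || (Q && ((S || S) || (P == R))))): α-rule — add T ((Q && ((S || S) || (P == R))) || ((R || (!Q -> Q)) -> (S -> Q))), F (((R || (!Q -> Q)) -> (S -> Q)) || (Q && ((S || S) || (P == R)))).
F (((R || (!Q -> Q)) -> (S -> Q)) || (Q && ((S || S) || (P == R)))): α-rule — add F ((R || (!Q -> Q)) -> (S -> Q)), F (Q && ((S || S) || (P == R))).
F ((R || (!Q -> Q)) -> (S -> Q)): α-rule — add T (R || (!Q -> Q)), F (S -> Q).
F (S -> Q): α-rule — add T S, F Q.
T ((Q && ((S || S) || (P == R))) || ((R || (!Q -> Q)) -> (S -> Q))): β-rule — branch into T (Q && ((S || S) || (P == R)))  //  T ((R || (!Q -> Q)) -> (S -> Q)).
  branch 1 (add T (Q && ((S || S) || (P == R)))):
    T (Q && ((S || S) || (P == R))): α-rule — add T Q, T ((S || S) || (P == R)).
    × closes — contains both Q and !Q.
  branch 2 (add T ((R || (!Q -> Q)) -> (S -> Q))):
    F (Q && ((S || S) || (P == R))): β-rule — branch into F Q  //  F ((S || S) || (P == R)).
      branch 2.1 (add F Q):
        T (R || (!Q -> Q)): β-rule — branch into T R  //  T (!Q -> Q).
          branch 2.1.1 (add T R):
            T ((R || (!Q -> Q)) -> (S -> Q)): β-rule — branch into F (R || (!Q -> Q))  //  T (S -> Q).
              branch 2.1.1.1 (add F (R || (!Q -> Q))):
                F (R || (!Q -> Q)): α-rule — add F R, F (!Q -> Q).
                × closes — contains both R and !R.
              branch 2.1.1.2 (add T (S -> Q)):
                T (S -> Q): β-rule — branch into F S  //  T Q.
                  branch 2.1.1.2.1 (add F S):
                    × closes — contains both S and !S.
                  branch 2.1.1.2.2 (add T Q):
                    × closes — contains both Q and !Q.
          branch 2.1.2 (add T (!Q -> Q)):
            T ((R || (!Q -> Q)) -> (S -> Q)): β-rule — branch into F (R || (!Q -> Q))  //  T (S -> Q).
              branch 2.1.2.1 (add F (R || (!Q -> Q))):
                F (R || (!Q -> Q)): α-rule — add F R, F (!Q -> Q).
                F (!Q -> Q): α-rule — add T !Q, F Q.
                T (!Q -> Q): β-rule — branch into F !Q  //  T Q.
                  branch 2.1.2.1.1 (add F !Q):
                    × closes — contains both Q and !Q.
                  branch 2.1.2.1.2 (add T Q):
                    × closes — contains both Q and !Q.
              branch 2.1.2.2 (add T (S -> Q)):
                T (!Q -> Q): β-rule — branch into F !Q  //  T Q.
                  branch 2.1.2.2.1 (add F !Q):
                    × closes — contains both Q and !Q.
                  branch 2.1.2.2.2 (add T Q):
                    × closes — contains both Q and !Q.
      branch 2.2 (add F ((S || S) || (P == R))):
        F ((S || S) || (P == R)): α-rule — add F (S || S), F (P == R).
        F (S || S): α-rule — add F S, F S.
        × closes — contains both S and !S.
All 9 branches close.
Every branch closed, so the negation is unsatisfiable and the formula is valid.

Valid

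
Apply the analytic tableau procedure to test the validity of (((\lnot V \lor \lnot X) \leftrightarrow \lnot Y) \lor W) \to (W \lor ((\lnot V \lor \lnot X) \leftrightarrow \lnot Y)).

Assume the negation and expand:
Initial set: {\lnot ((((\lnot V \lor \lnot X) \leftrightarrow \lnot Y) \lor W) \to (W \lor ((\lnot V \lor \lnot X) \leftrightarrow \lnot Y)))}.
\lnot ((((\lnot V \lor \lnot X) \leftrightarrow \lnot Y) \lor W) \to (W \lor ((\lnot V \lor \lnot X) \leftrightarrow \lnot Y))): α-rule — add (((\lnot V \lor \lnot X) \leftrightarrow \lnot Y) \lor W), \lnot (W \lor ((\lnot V \lor \lnot X) \leftrightarrow \lnot Y)).
\lnot (W \lor ((\lnot V \lor \lnot X) \leftrightarrow \lnot Y)): α-rule — add \lnot W, \lnot ((\lnot V \lor \lnot X) \leftrightarrow \lnot Y).
(((\lnot V \lor \lnot X) \leftrightarrow \lnot Y) \lor W): β-rule — branch into ((\lnot V \lor \lnot X) \leftrightarrow \lnot Y)  //  W.
  branch 1 (add ((\lnot V \lor \lnot X) \leftrightarrow \lnot Y)):
    \lnot ((\lnot V \lor \lnot X) \leftrightarrow \lnot Y): β-rule — branch into (\lnot V \lor \lnot X), \lnot \lnot Y  //  \lnot (\lnot V \lor \lnot X), \lnot Y.
      branch 1.1 (add (\lnot V \lor \lnot X), \lnot \lnot Y):
        ((\lnot V \lor \lnot X) \leftrightarrow \lnot Y): β-rule — branch into (\lnot V \lor \lnot X), \lnot Y  //  \lnot (\lnot V \lor \lnot X), \lnot \lnot Y.
          branch 1.1.1 (add (\lnot V \lor \lnot X), \lnot Y):
            × closes — contains both Y and \lnot Y.
          branch 1.1.2 (add \lnot (\lnot V \lor \lnot X), \lnot \lnot Y):
            \lnot (\lnot V \lor \lnot X): α-rule — add \lnot \lnot V, \lnot \lnot X.
            (\lnot V \lor \lnot X): β-rule — branch into \lnot V  //  \lnot X.
              branch 1.1.2.1 (add \lnot V):
                × closes — contains both V and \lnot V.
              branch 1.1.2.2 (add \lnot X):
                × closes — contains both X and \lnot X.
      branch 1.2 (add \lnot (\lnot V \lor \lnot X), \lnot Y):
        \lnot (\lnot V \lor \lnot X): α-rule — add \lnot \lnot V, \lnot \lnot X.
        ((\lnot V \lor \lnot X) \leftrightarrow \lnot Y): β-rule — branch into (\lnot V \lor \lnot X), \lnot Y  //  \lnot (\lnot V \lor \lnot X), \lnot \lnot Y.
          branch 1.2.1 (add (\lnot V \lor \lnot X), \lnot Y):
            (\lnot V \lor \lnot X): β-rule — branch into \lnot V  //  \lnot X.
              branch 1.2.1.1 (add \lnot V):
                × closes — contains both V and \lnot V.
              branch 1.2.1.2 (add \lnot X):
                × closes — contains both X and \lnot X.
          branch 1.2.2 (add \lnot (\lnot V \lor \lnot X), \lnot \lnot Y):
            × closes — contains both Y and \lnot Y.
  branch 2 (add W):
    × closes — contains both W and \lnot W.
All 7 branches close.
Every branch closed, so the negation is unsatisfiable and the formula is valid.

Valid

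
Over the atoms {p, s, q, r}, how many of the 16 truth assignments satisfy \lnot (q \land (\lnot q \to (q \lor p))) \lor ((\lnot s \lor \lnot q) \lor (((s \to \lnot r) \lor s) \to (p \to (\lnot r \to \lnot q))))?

15

Initial set: {(\lnot (q \land (\lnot q \to (q \lor p))) \lor ((\lnot s \lor \lnot q) \lor (((s \to \lnot r) \lor s) \to (p \to (\lnot r \to \lnot q)))))}.
(\lnot (q \land (\lnot q \to (q \lor p))) \lor ((\lnot s \lor \lnot q) \lor (((s \to \lnot r) \lor s) \to (p \to (\lnot r \to \lnot q))))): β-rule — branch into \lnot (q \land (\lnot q \to (q \lor p)))  //  ((\lnot s \lor \lnot q) \lor (((s \to \lnot r) \lor s) \to (p \to (\lnot r \to \lnot q)))).
  branch 1 (add \lnot (q \land (\lnot q \to (q \lor p)))):
    \lnot (q \land (\lnot q \to (q \lor p))): β-rule — branch into \lnot q  //  \lnot (\lnot q \to (q \lor p)).
      branch 1.1 (add \lnot q):
        ○ open, literals {q=false}.
      branch 1.2 (add \lnot (\lnot q \to (q \lor p))):
        \lnot (\lnot q \to (q \lor p)): α-rule — add \lnot q, \lnot (q \lor p).
        \lnot (q \lor p): α-rule — add \lnot q, \lnot p.
        ○ open, literals {p=false, q=false}.
  branch 2 (add ((\lnot s \lor \lnot q) \lor (((s \to \lnot r) \lor s) \to (p \to (\lnot r \to \lnot q))))):
    ((\lnot s \lor \lnot q) \lor (((s \to \lnot r) \lor s) \to (p \to (\lnot r \to \lnot q)))): β-rule — branch into (\lnot s \lor \lnot q)  //  (((s \to \lnot r) \lor s) \to (p \to (\lnot r \to \lnot q))).
      branch 2.1 (add (\lnot s \lor \lnot q)):
        (\lnot s \lor \lnot q): β-rule — branch into \lnot s  //  \lnot q.
          branch 2.1.1 (add \lnot s):
            ○ open, literals {s=false}.
          branch 2.1.2 (add \lnot q):
            ○ open, literals {q=false}.
      branch 2.2 (add (((s \to \lnot r) \lor s) \to (p \to (\lnot r \to \lnot q)))):
        (((s \to \lnot r) \lor s) \to (p \to (\lnot r \to \lnot q))): β-rule — branch into \lnot ((s \to \lnot r) \lor s)  //  (p \to (\lnot r \to \lnot q)).
          branch 2.2.1 (add \lnot ((s \to \lnot r) \lor s)):
            \lnot ((s \to \lnot r) \lor s): α-rule — add \lnot (s \to \lnot r), \lnot s.
            \lnot (s \to \lnot r): α-rule — add s, \lnot \lnot r.
            × closes — contains both s and \lnot s.
          branch 2.2.2 (add (p \to (\lnot r \to \lnot q))):
            (p \to (\lnot r \to \lnot q)): β-rule — branch into \lnot p  //  (\lnot r \to \lnot q).
              branch 2.2.2.1 (add \lnot p):
                ○ open, literals {p=false}.
              branch 2.2.2.2 (add (\lnot r \to \lnot q)):
                (\lnot r \to \lnot q): β-rule — branch into \lnot \lnot r  //  \lnot q.
                  branch 2.2.2.2.1 (add \lnot \lnot r):
                    ○ open, literals {r=true}.
                  branch 2.2.2.2.2 (add \lnot q):
                    ○ open, literals {q=false}.
1 branch closed, 7 open.
Each open branch fixes some atoms; the unmentioned ones are free. Counting distinct full assignments: branch {q=false} (p, s, r) contributes 8 new; branch {p=false, q=false} (s, r) contributes 0 new; branch {s=false} (p, q, r) contributes 4 new; branch {q=false} (p, s, r) contributes 0 new; branch {p=false} (s, q, r) contributes 2 new; branch {r=true} (p, s, q) contributes 1 new; branch {q=false} (p, s, r) contributes 0 new. Total: 15.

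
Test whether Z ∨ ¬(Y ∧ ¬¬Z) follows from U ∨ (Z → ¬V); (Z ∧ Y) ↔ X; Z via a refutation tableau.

Initial set: {T (U ∨ (Z → ¬V)); T ((Z ∧ Y) ↔ X); T Z; F (Z ∨ ¬(Y ∧ ¬¬Z))}.
F (Z ∨ ¬(Y ∧ ¬¬Z)): α-rule — add F Z, F ¬(Y ∧ ¬¬Z).
× closes — contains both Z and ¬Z.
All 1 branch closes.
Every branch closed, so the premises entail the conclusion.

Yes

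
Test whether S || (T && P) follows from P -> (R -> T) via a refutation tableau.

Initial set: {(P -> (R -> T)); !(S || (T && P))}.
!(S || (T && P)): α-rule — add !S, !(T && P).
(P -> (R -> T)): β-rule — branch into !P  //  (R -> T).
  branch 1 (add !P):
    !(T && P): β-rule — branch into !T  //  !P.
      branch 1.1 (add !T):
        ○ open, literals {P=0, S=0, T=0}.
      branch 1.2 (add !P):
        ○ open, literals {P=0, S=0}.
  branch 2 (add (R -> T)):
    !(T && P): β-rule — branch into !T  //  !P.
      branch 2.1 (add !T):
        (R -> T): β-rule — branch into !R  //  T.
          branch 2.1.1 (add !R):
            ○ open, literals {R=0, S=0, T=0}.
          branch 2.1.2 (add T):
            × closes — contains both T and !T.
      branch 2.2 (add !P):
        (R -> T): β-rule — branch into !R  //  T.
          branch 2.2.1 (add !R):
            ○ open, literals {P=0, R=0, S=0}.
          branch 2.2.2 (add T):
            ○ open, literals {P=0, S=0, T=1}.
1 branch closed, 5 open.
An open branch gives a countermodel: P=0, S=0, T=0 (unmentioned atoms arbitrary); the premises hold there but the conclusion fails.

No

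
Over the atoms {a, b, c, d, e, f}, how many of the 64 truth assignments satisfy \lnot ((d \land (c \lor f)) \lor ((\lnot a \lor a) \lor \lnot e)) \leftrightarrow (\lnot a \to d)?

Initial set: {(\lnot ((d \land (c \lor f)) \lor ((\lnot a \lor a) \lor \lnot e)) \leftrightarrow (\lnot a \to d))}.
(\lnot ((d \land (c \lor f)) \lor ((\lnot a \lor a) \lor \lnot e)) \leftrightarrow (\lnot a \to d)): β-rule — branch into \lnot ((d \land (c \lor f)) \lor ((\lnot a \lor a) \lor \lnot e)), (\lnot a \to d)  //  \lnot \lnot ((d \land (c \lor f)) \lor ((\lnot a \lor a) \lor \lnot e)), \lnot (\lnot a \to d).
  branch 1 (add \lnot ((d \land (c \lor f)) \lor ((\lnot a \lor a) \lor \lnot e)), (\lnot a \to d)):
    \lnot ((d \land (c \lor f)) \lor ((\lnot a \lor a) \lor \lnot e)): α-rule — add \lnot (d \land (c \lor f)), \lnot ((\lnot a \lor a) \lor \lnot e).
    \lnot ((\lnot a \lor a) \lor \lnot e): α-rule — add \lnot (\lnot a \lor a), \lnot \lnot e.
    \lnot (\lnot a \lor a): α-rule — add \lnot \lnot a, \lnot a.
    × closes — contains both a and \lnot a.
  branch 2 (add \lnot \lnot ((d \land (c \lor f)) \lor ((\lnot a \lor a) \lor \lnot e)), \lnot (\lnot a \to d)):
    \lnot (\lnot a \to d): α-rule — add \lnot a, \lnot d.
    \lnot \lnot ((d \land (c \lor f)) \lor ((\lnot a \lor a) \lor \lnot e)): β-rule — branch into (d \land (c \lor f))  //  ((\lnot a \lor a) \lor \lnot e).
      branch 2.1 (add (d \land (c \lor f))):
        (d \land (c \lor f)): α-rule — add d, (c \lor f).
        × closes — contains both d and \lnot d.
      branch 2.2 (add ((\lnot a \lor a) \lor \lnot e)):
        ((\lnot a \lor a) \lor \lnot e): β-rule — branch into (\lnot a \lor a)  //  \lnot e.
          branch 2.2.1 (add (\lnot a \lor a)):
            (\lnot a \lor a): β-rule — branch into \lnot a  //  a.
              branch 2.2.1.1 (add \lnot a):
                ○ open, literals {a=F, d=F}.
              branch 2.2.1.2 (add a):
                × closes — contains both a and \lnot a.
          branch 2.2.2 (add \lnot e):
            ○ open, literals {a=F, d=F, e=F}.
3 branches closed, 2 open.
Each open branch fixes some atoms; the unmentioned ones are free. Counting distinct full assignments: branch {a=F, d=F} (b, c, e, f) contributes 16 new; branch {a=F, d=F, e=F} (b, c, f) contributes 0 new. Total: 16.

16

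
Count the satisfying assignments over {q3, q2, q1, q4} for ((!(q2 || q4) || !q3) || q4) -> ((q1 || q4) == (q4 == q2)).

Initial set: {(((!(q2 || q4) || !q3) || q4) -> ((q1 || q4) == (q4 == q2)))}.
(((!(q2 || q4) || !q3) || q4) -> ((q1 || q4) == (q4 == q2))): β-rule — branch into !((!(q2 || q4) || !q3) || q4)  //  ((q1 || q4) == (q4 == q2)).
  branch 1 (add !((!(q2 || q4) || !q3) || q4)):
    !((!(q2 || q4) || !q3) || q4): α-rule — add !(!(q2 || q4) || !q3), !q4.
    !(!(q2 || q4) || !q3): α-rule — add !!(q2 || q4), !!q3.
    !!(q2 || q4): β-rule — branch into q2  //  q4.
      branch 1.1 (add q2):
        ○ open, literals {q2=true, q3=true, q4=false}.
      branch 1.2 (add q4):
        × closes — contains both q4 and !q4.
  branch 2 (add ((q1 || q4) == (q4 == q2))):
    ((q1 || q4) == (q4 == q2)): β-rule — branch into (q1 || q4), (q4 == q2)  //  !(q1 || q4), !(q4 == q2).
      branch 2.1 (add (q1 || q4), (q4 == q2)):
        (q1 || q4): β-rule — branch into q1  //  q4.
          branch 2.1.1 (add q1):
            (q4 == q2): β-rule — branch into q4, q2  //  !q4, !q2.
              branch 2.1.1.1 (add q4, q2):
                ○ open, literals {q1=true, q2=true, q4=true}.
              branch 2.1.1.2 (add !q4, !q2):
                ○ open, literals {q1=true, q2=false, q4=false}.
          branch 2.1.2 (add q4):
            (q4 == q2): β-rule — branch into q4, q2  //  !q4, !q2.
              branch 2.1.2.1 (add q4, q2):
                ○ open, literals {q2=true, q4=true}.
              branch 2.1.2.2 (add !q4, !q2):
                × closes — contains both q4 and !q4.
      branch 2.2 (add !(q1 || q4), !(q4 == q2)):
        !(q1 || q4): α-rule — add !q1, !q4.
        !(q4 == q2): β-rule — branch into q4, !q2  //  !q4, q2.
          branch 2.2.1 (add q4, !q2):
            × closes — contains both q4 and !q4.
          branch 2.2.2 (add !q4, q2):
            ○ open, literals {q1=false, q2=true, q4=false}.
3 branches closed, 5 open.
Each open branch fixes some atoms; the unmentioned ones are free. Counting distinct full assignments: branch {q2=true, q3=true, q4=false} (q1) contributes 2 new; branch {q1=true, q2=true, q4=true} (q3) contributes 2 new; branch {q1=true, q2=false, q4=false} (q3) contributes 2 new; branch {q2=true, q4=true} (q3, q1) contributes 2 new; branch {q1=false, q2=true, q4=false} (q3) contributes 1 new. Total: 9.

9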